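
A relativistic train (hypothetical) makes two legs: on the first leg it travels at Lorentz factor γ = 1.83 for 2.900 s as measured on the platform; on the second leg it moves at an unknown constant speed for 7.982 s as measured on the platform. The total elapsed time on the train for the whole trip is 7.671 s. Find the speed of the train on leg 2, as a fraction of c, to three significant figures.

β = 0.647

Leg 1: γ = 1.83; τ_1 = 2.900/1.830 = 1.585 s.
Leg 2: speed unknown; τ_2 = 7.982/γ_2.
Total proper time: 1.585 + τ_2 = 7.671, so τ_2 = 7.671 − 1.585 = 6.086 s.
γ_2 = 7.982/6.086 = 1.311; β = √(1 − 1/γ²) = √0.4186.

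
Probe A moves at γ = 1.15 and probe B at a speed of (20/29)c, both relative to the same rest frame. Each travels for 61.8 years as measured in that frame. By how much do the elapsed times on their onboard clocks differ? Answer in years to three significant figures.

A: γ = 1.15; τ_A = 61.8/1.150 = 53.74 years.
B: γ = 1/√(1 − (20/29)²) = 29/21 ≈ 1.381; τ_B = 61.8/1.381 = 44.75 years.

|τ_A − τ_B| = 8.99 years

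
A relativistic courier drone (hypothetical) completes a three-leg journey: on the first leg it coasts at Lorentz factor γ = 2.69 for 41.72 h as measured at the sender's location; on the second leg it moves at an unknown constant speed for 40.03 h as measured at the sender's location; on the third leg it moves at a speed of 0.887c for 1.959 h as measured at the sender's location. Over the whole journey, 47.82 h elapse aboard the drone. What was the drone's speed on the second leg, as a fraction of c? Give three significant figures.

Leg 1: γ = 2.69; τ_1 = 41.72/2.690 = 15.51 h.
Leg 2: speed unknown; τ_2 = 40.03/γ_2.
Leg 3: γ = 1/√(1 − 0.887²) = 1/√0.2132 = 2.166; τ_3 = 1.959/2.166 = 0.9046 h.
Total proper time: 15.51 + τ_2 + 0.9046 = 47.82, so τ_2 = 47.82 − 16.41 = 31.41 h.
γ_2 = 40.03/31.41 = 1.275; β = √(1 − 1/γ²) = √0.3845.

β = 0.620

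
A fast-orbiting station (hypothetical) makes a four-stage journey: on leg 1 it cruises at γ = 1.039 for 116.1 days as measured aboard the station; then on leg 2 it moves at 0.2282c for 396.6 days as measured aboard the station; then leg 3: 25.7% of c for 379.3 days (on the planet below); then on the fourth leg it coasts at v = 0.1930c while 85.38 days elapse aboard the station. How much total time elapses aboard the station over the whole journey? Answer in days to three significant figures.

Leg 1: 116.1 days is already measured aboard the station.
Leg 2: 396.6 days is already measured aboard the station.
Leg 3: β = 0.257; γ = 1/√(1 − 0.257²) = 1/√0.9340 = 1.035; τ_3 = 379.3/1.035 = 366.6 days.
Leg 4: 85.38 days is already measured aboard the station.
Total: 116.1 + 396.6 + 366.6 + 85.38 days.

τ = 965 days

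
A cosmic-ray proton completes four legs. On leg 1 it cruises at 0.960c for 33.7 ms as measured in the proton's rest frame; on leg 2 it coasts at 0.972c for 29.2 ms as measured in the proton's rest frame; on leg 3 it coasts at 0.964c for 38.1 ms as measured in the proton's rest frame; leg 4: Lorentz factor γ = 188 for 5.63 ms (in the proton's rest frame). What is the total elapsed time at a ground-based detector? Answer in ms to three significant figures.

Δt = 1450 ms

Leg 1: γ = 1/√(1 − 0.960²) = 25/7 ≈ 3.571; Δt_1 = 3.571 × 33.7 = 120.4 ms.
Leg 2: γ = 1/√(1 − 0.972²) = 1/√0.05522 = 4.256; Δt_2 = 4.256 × 29.2 = 124.3 ms.
Leg 3: γ = 1/√(1 − 0.964²) = 1/√0.07070 = 3.761; Δt_3 = 3.761 × 38.1 = 143.3 ms.
Leg 4: γ = 188; Δt_4 = 188.0 × 5.63 = 1058 ms.
Total: 120.4 + 124.3 + 143.3 + 1058 ms.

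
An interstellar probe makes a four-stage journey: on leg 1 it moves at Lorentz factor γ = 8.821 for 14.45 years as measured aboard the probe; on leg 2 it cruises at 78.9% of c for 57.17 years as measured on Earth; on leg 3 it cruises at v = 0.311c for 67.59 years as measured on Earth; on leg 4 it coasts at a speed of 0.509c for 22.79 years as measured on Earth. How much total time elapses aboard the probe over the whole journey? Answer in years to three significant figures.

Leg 1: 14.45 years is already measured aboard the probe.
Leg 2: β = 0.789; γ = 1/√(1 − 0.789²) = 1/√0.3775 = 1.628; τ_2 = 57.17/1.628 = 35.12 years.
Leg 3: γ = 1/√(1 − 0.311²) = 1/√0.9033 = 1.052; τ_3 = 67.59/1.052 = 64.24 years.
Leg 4: γ = 1/√(1 − 0.509²) = 1/√0.7409 = 1.162; τ_4 = 22.79/1.162 = 19.62 years.
Total: 14.45 + 35.12 + 64.24 + 19.62 years.

τ = 133 years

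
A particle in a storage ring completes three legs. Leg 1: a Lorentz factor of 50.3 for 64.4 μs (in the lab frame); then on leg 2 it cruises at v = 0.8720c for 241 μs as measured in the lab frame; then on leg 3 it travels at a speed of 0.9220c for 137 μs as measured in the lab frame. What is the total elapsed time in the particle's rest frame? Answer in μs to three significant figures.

Leg 1: γ = 50.3; τ_1 = 64.4/50.30 = 1.280 μs.
Leg 2: γ = 1/√(1 − 0.8720²) = 1/√0.2396 = 2.043; τ_2 = 241/2.043 = 118.0 μs.
Leg 3: γ = 1/√(1 − 0.9220²) = 1/√0.1499 = 2.583; τ_3 = 137/2.583 = 53.05 μs.
Total: 1.280 + 118.0 + 53.05 μs.

τ = 172 μs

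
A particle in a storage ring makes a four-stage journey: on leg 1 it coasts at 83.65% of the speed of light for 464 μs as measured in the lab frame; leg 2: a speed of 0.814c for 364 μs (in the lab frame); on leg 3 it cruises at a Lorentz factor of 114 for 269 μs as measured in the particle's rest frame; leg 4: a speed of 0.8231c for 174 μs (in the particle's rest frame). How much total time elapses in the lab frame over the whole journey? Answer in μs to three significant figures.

Leg 1: 464 μs is already measured in the lab frame.
Leg 2: 364 μs is already measured in the lab frame.
Leg 3: γ = 114; Δt_3 = 114.0 × 269 = 3.067×10⁴ μs.
Leg 4: γ = 1/√(1 − 0.8231²) = 1/√0.3225 = 1.761; Δt_4 = 1.761 × 174 = 306.4 μs.
Total: 464.0 + 364.0 + 3.067×10⁴ + 306.4 μs.

Δt = 3.18×10⁴ μs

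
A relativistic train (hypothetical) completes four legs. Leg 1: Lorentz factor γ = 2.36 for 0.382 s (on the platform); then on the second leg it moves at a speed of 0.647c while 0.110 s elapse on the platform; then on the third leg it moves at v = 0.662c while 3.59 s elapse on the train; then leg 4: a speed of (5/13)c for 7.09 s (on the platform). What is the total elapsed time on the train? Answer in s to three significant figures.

Leg 1: γ = 2.36; τ_1 = 0.382/2.360 = 0.1619 s.
Leg 2: γ = 1/√(1 − 0.647²) = 1/√0.5814 = 1.311; τ_2 = 0.110/1.311 = 0.08387 s.
Leg 3: 3.59 s is already measured on the train.
Leg 4: γ = 1/√(1 − (5/13)²) = 13/12 ≈ 1.083; τ_4 = 7.09/1.083 = 6.545 s.
Total: 0.1619 + 0.08387 + 3.590 + 6.545 s.

τ = 10.4 s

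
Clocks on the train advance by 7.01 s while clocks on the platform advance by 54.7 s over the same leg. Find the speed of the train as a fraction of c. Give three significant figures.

β = 0.992

The proper time is measured on the train (both events occur at the train's location); Δt is measured on the platform. γ = Δt/τ = 54.7/7.01 = 7.803.
β = √(1 − 1/γ²) = √(1 − 0.01642) = √0.9836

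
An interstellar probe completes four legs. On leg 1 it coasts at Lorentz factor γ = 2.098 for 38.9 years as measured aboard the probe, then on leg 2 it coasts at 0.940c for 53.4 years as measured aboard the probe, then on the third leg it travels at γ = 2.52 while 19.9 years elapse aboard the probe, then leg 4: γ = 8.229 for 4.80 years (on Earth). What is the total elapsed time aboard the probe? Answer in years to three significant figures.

Leg 1: 38.9 years is already measured aboard the probe.
Leg 2: 53.4 years is already measured aboard the probe.
Leg 3: 19.9 years is already measured aboard the probe.
Leg 4: γ = 8.229; τ_4 = 4.80/8.229 = 0.5833 years.
Total: 38.90 + 53.40 + 19.90 + 0.5833 years.

τ = 113 years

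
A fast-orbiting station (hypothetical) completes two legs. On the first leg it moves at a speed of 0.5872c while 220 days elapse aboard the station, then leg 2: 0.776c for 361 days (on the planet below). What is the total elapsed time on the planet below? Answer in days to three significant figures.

Leg 1: γ = 1/√(1 − 0.5872²) = 1/√0.6552 = 1.235; Δt_1 = 1.235 × 220 = 271.8 days.
Leg 2: 361 days is already measured on the planet below.
Total: 271.8 + 361.0 days.

Δt = 633 days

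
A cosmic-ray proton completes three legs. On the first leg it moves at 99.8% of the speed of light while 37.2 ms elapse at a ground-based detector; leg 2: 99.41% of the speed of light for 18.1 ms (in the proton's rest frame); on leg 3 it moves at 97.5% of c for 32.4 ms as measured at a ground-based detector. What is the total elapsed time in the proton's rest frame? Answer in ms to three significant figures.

Leg 1: β = 0.998; γ = 1/√(1 − 0.998²) = 1/√0.003996 = 15.82; τ_1 = 37.2/15.82 = 2.352 ms.
Leg 2: 18.1 ms is already measured in the proton's rest frame.
Leg 3: β = 0.975; γ = 1/√(1 − 0.975²) = 1/√0.04938 = 4.500; τ_3 = 32.4/4.500 = 7.199 ms.
Total: 2.352 + 18.10 + 7.199 ms.

τ = 27.7 ms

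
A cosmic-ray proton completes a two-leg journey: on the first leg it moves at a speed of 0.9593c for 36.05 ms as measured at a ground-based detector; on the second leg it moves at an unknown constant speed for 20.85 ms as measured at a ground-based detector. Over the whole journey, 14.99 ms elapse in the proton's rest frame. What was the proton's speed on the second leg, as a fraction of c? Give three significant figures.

Leg 1: γ = 1/√(1 − 0.9593²) = 1/√0.07974 = 3.541; τ_1 = 36.05/3.541 = 10.18 ms.
Leg 2: speed unknown; τ_2 = 20.85/γ_2.
Total proper time: 10.18 + τ_2 = 14.99, so τ_2 = 14.99 − 10.18 = 4.810 ms.
γ_2 = 20.85/4.810 = 4.335; β = √(1 − 1/γ²) = √0.9468.

β = 0.973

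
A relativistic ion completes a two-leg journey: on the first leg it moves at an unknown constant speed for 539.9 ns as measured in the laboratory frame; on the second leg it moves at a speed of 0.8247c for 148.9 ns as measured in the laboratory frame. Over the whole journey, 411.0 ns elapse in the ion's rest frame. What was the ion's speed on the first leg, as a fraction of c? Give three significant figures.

Leg 1: speed unknown; τ_1 = 539.9/γ_1.
Leg 2: γ = 1/√(1 − 0.8247²) = 1/√0.3199 = 1.768; τ_2 = 148.9/1.768 = 84.21 ns.
Total proper time: τ_1 + 84.21 = 411.0, so τ_1 = 411.0 − 84.21 = 326.8 ns.
γ_1 = 539.9/326.8 = 1.652; β = √(1 − 1/γ²) = √0.6336.

β = 0.796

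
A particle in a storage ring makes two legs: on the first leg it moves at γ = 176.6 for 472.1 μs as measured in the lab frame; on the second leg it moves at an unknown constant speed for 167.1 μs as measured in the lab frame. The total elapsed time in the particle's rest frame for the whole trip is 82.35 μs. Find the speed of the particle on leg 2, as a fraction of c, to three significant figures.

β = 0.879

Leg 1: γ = 176.6; τ_1 = 472.1/176.6 = 2.673 μs.
Leg 2: speed unknown; τ_2 = 167.1/γ_2.
Total proper time: 2.673 + τ_2 = 82.35, so τ_2 = 82.35 − 2.673 = 79.68 μs.
γ_2 = 167.1/79.68 = 2.097; β = √(1 − 1/γ²) = √0.7726.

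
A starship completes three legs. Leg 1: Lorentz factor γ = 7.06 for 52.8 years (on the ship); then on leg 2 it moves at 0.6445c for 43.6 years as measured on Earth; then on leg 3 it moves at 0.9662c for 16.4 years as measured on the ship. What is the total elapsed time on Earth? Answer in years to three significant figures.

Leg 1: γ = 7.06; Δt_1 = 7.060 × 52.8 = 372.8 years.
Leg 2: 43.6 years is already measured on Earth.
Leg 3: γ = 1/√(1 − 0.9662²) = 1/√0.06646 = 3.879; Δt_3 = 3.879 × 16.4 = 63.62 years.
Total: 372.8 + 43.60 + 63.62 years.

Δt = 480 years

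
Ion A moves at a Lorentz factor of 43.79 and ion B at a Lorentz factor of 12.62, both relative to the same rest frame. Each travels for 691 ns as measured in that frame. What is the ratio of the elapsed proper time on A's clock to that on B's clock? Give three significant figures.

τ_A/τ_B = 0.288

A: γ = 43.79. B: γ = 12.62.
τ_A/τ_B = γ_B/γ_A = 12.62/43.79 = 0.2882, so τ_A/τ_B = 0.2882.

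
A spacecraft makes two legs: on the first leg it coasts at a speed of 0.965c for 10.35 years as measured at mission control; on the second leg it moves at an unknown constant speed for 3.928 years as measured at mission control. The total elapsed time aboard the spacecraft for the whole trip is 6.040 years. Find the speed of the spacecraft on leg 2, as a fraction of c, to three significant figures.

β = 0.532

Leg 1: γ = 1/√(1 − 0.965²) = 1/√0.06878 = 3.813; τ_1 = 10.35/3.813 = 2.714 years.
Leg 2: speed unknown; τ_2 = 3.928/γ_2.
Total proper time: 2.714 + τ_2 = 6.040, so τ_2 = 6.040 − 2.714 = 3.326 years.
γ_2 = 3.928/3.326 = 1.181; β = √(1 − 1/γ²) = √0.2832.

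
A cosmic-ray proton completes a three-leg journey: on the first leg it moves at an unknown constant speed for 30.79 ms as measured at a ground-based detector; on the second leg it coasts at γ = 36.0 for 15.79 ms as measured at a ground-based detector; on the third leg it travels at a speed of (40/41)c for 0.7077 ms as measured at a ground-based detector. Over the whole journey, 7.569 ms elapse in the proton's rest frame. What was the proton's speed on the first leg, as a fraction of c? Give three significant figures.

Leg 1: speed unknown; τ_1 = 30.79/γ_1.
Leg 2: γ = 36.0; τ_2 = 15.79/36.00 = 0.4386 ms.
Leg 3: γ = 1/√(1 − (40/41)²) = 41/9 ≈ 4.556; τ_3 = 0.7077/4.556 = 0.1553 ms.
Total proper time: τ_1 + 0.4386 + 0.1553 = 7.569, so τ_1 = 7.569 − 0.5940 = 6.975 ms.
γ_1 = 30.79/6.975 = 4.414; β = √(1 − 1/γ²) = √0.9487.

β = 0.974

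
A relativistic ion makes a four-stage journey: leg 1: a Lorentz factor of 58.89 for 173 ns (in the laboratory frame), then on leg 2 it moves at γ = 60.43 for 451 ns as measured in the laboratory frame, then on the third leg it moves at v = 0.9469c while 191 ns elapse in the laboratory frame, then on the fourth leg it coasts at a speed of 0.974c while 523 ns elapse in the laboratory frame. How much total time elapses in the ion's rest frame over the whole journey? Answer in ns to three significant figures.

τ = 190 ns

Leg 1: γ = 58.89; τ_1 = 173/58.89 = 2.938 ns.
Leg 2: γ = 60.43; τ_2 = 451/60.43 = 7.463 ns.
Leg 3: γ = 1/√(1 − 0.9469²) = 1/√0.1034 = 3.110; τ_3 = 191/3.110 = 61.41 ns.
Leg 4: γ = 1/√(1 − 0.974²) = 1/√0.05132 = 4.414; τ_4 = 523/4.414 = 118.5 ns.
Total: 2.938 + 7.463 + 61.41 + 118.5 ns.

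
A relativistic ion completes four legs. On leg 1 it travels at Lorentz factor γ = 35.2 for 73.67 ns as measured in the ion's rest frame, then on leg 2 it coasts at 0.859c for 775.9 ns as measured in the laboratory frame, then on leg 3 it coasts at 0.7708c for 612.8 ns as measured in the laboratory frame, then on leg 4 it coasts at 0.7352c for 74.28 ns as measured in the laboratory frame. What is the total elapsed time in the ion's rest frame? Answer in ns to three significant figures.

Leg 1: 73.67 ns is already measured in the ion's rest frame.
Leg 2: γ = 1/√(1 − 0.859²) = 1/√0.2621 = 1.953; τ_2 = 775.9/1.953 = 397.2 ns.
Leg 3: γ = 1/√(1 − 0.7708²) = 1/√0.4059 = 1.570; τ_3 = 612.8/1.570 = 390.4 ns.
Leg 4: γ = 1/√(1 − 0.7352²) = 1/√0.4595 = 1.475; τ_4 = 74.28/1.475 = 50.35 ns.
Total: 73.67 + 397.2 + 390.4 + 50.35 ns.

τ = 912 ns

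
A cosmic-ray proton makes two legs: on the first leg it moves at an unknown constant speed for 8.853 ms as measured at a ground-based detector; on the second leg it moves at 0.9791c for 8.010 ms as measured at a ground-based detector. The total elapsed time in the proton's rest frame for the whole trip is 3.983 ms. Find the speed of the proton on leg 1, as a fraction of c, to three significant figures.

Leg 1: speed unknown; τ_1 = 8.853/γ_1.
Leg 2: γ = 1/√(1 − 0.9791²) = 1/√0.04136 = 4.917; τ_2 = 8.010/4.917 = 1.629 ms.
Total proper time: τ_1 + 1.629 = 3.983, so τ_1 = 3.983 − 1.629 = 2.354 ms.
γ_1 = 8.853/2.354 = 3.761; β = √(1 − 1/γ²) = √0.9293.

β = 0.964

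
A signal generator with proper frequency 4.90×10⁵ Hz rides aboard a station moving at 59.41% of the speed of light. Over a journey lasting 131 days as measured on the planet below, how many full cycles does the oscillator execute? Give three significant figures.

β = 0.5941; γ = 1/√(1 − 0.5941²) = 1/√0.6470 = 1.243
The oscillator's own cycle count is N = f × τ where τ is the proper time aboard the station. τ = Δt/γ = 131/1.243 = 105.4 days = 9.104×10⁶ s.
N = 4.90×10⁵ × 9.104×10⁶ = 4.461×10¹².

N = 4.46×10¹²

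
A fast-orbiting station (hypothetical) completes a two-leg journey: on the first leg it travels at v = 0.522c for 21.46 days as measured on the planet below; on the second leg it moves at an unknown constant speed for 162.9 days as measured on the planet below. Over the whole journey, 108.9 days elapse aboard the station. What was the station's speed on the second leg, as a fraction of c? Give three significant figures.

Leg 1: γ = 1/√(1 − 0.522²) = 1/√0.7275 = 1.172; τ_1 = 21.46/1.172 = 18.30 days.
Leg 2: speed unknown; τ_2 = 162.9/γ_2.
Total proper time: 18.30 + τ_2 = 108.9, so τ_2 = 108.9 − 18.30 = 90.60 days.
γ_2 = 162.9/90.60 = 1.798; β = √(1 − 1/γ²) = √0.6907.

β = 0.831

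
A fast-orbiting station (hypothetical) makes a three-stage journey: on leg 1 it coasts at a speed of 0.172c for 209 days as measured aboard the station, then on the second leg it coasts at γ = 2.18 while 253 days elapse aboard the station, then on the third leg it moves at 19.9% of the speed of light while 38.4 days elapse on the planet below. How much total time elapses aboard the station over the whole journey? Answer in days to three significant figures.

Leg 1: 209 days is already measured aboard the station.
Leg 2: 253 days is already measured aboard the station.
Leg 3: β = 0.199; γ = 1/√(1 − 0.199²) = 1/√0.9604 = 1.020; τ_3 = 38.4/1.020 = 37.63 days.
Total: 209.0 + 253.0 + 37.63 days.

τ = 500 days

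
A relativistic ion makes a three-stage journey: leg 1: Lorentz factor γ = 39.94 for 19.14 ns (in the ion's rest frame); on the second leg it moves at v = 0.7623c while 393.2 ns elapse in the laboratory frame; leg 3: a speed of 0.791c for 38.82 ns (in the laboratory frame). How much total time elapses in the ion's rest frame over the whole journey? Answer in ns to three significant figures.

τ = 297 ns

Leg 1: 19.14 ns is already measured in the ion's rest frame.
Leg 2: γ = 1/√(1 − 0.7623²) = 1/√0.4189 = 1.545; τ_2 = 393.2/1.545 = 254.5 ns.
Leg 3: γ = 1/√(1 − 0.791²) = 1/√0.3743 = 1.634; τ_3 = 38.82/1.634 = 23.75 ns.
Total: 19.14 + 254.5 + 23.75 ns.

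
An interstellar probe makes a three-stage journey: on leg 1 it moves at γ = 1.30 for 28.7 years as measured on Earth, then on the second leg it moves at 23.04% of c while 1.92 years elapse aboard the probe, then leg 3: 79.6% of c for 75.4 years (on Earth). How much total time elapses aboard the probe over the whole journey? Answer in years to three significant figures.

τ = 69.6 years

Leg 1: γ = 1.30; τ_1 = 28.7/1.300 = 22.08 years.
Leg 2: 1.92 years is already measured aboard the probe.
Leg 3: β = 0.796; γ = 1/√(1 − 0.796²) = 1/√0.3664 = 1.652; τ_3 = 75.4/1.652 = 45.64 years.
Total: 22.08 + 1.920 + 45.64 years.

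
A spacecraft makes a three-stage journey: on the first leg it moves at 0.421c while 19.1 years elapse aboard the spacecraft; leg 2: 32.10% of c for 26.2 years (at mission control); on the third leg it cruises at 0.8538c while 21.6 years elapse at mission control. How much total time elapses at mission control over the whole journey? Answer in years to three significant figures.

Δt = 68.9 years

Leg 1: γ = 1/√(1 − 0.421²) = 1/√0.8228 = 1.102; Δt_1 = 1.102 × 19.1 = 21.06 years.
Leg 2: 26.2 years is already measured at mission control.
Leg 3: 21.6 years is already measured at mission control.
Total: 21.06 + 26.20 + 21.60 years.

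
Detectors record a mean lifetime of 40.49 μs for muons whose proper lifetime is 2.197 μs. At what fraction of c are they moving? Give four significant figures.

v = 0.9985c

γ = Δt/τ₀ = 40.49/2.197 = 18.43
β = √(1 − 1/γ²) = √(1 − 0.002944) = √0.9971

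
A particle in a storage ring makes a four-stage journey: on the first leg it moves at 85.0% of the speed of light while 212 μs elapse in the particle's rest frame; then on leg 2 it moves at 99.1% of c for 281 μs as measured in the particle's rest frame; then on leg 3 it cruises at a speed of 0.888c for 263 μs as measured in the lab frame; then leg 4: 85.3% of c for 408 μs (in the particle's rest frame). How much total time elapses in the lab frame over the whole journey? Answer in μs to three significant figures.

Δt = 3550 μs

Leg 1: β = 0.850; γ = 1/√(1 − 0.850²) = 1/√0.2775 = 1.898; Δt_1 = 1.898 × 212 = 402.4 μs.
Leg 2: β = 0.991; γ = 1/√(1 − 0.991²) = 1/√0.01792 = 7.470; Δt_2 = 7.470 × 281 = 2099 μs.
Leg 3: 263 μs is already measured in the lab frame.
Leg 4: β = 0.853; γ = 1/√(1 − 0.853²) = 1/√0.2724 = 1.916; Δt_4 = 1.916 × 408 = 781.7 μs.
Total: 402.4 + 2099 + 263.0 + 781.7 μs.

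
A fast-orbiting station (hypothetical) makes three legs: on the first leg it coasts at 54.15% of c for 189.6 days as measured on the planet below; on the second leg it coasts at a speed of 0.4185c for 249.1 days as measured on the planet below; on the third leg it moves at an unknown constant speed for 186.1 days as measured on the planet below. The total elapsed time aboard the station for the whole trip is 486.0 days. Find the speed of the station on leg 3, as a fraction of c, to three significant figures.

β = 0.842

Leg 1: β = 0.5415; γ = 1/√(1 − 0.5415²) = 1/√0.7068 = 1.189; τ_1 = 189.6/1.189 = 159.4 days.
Leg 2: γ = 1/√(1 − 0.4185²) = 1/√0.8249 = 1.101; τ_2 = 249.1/1.101 = 226.2 days.
Leg 3: speed unknown; τ_3 = 186.1/γ_3.
Total proper time: 159.4 + 226.2 + τ_3 = 486.0, so τ_3 = 486.0 − 385.6 = 100.4 days.
γ_3 = 186.1/100.4 = 1.854; β = √(1 − 1/γ²) = √0.7091.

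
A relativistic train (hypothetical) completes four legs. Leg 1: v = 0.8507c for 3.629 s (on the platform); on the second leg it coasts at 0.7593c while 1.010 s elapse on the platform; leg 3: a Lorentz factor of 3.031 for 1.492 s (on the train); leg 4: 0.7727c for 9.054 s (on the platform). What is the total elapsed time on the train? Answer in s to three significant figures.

Leg 1: γ = 1/√(1 − 0.8507²) = 1/√0.2763 = 1.902; τ_1 = 3.629/1.902 = 1.908 s.
Leg 2: γ = 1/√(1 − 0.7593²) = 1/√0.4235 = 1.537; τ_2 = 1.010/1.537 = 0.6572 s.
Leg 3: 1.492 s is already measured on the train.
Leg 4: γ = 1/√(1 − 0.7727²) = 1/√0.4029 = 1.575; τ_4 = 9.054/1.575 = 5.747 s.
Total: 1.908 + 0.6572 + 1.492 + 5.747 s.

τ = 9.80 s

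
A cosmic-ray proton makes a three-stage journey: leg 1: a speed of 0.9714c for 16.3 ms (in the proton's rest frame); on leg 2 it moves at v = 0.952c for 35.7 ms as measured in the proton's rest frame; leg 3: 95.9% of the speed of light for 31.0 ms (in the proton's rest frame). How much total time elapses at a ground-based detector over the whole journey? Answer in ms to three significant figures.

Leg 1: γ = 1/√(1 − 0.9714²) = 1/√0.05638 = 4.211; Δt_1 = 4.211 × 16.3 = 68.65 ms.
Leg 2: γ = 1/√(1 − 0.952²) = 1/√0.09370 = 3.267; Δt_2 = 3.267 × 35.7 = 116.6 ms.
Leg 3: β = 0.959; γ = 1/√(1 − 0.959²) = 1/√0.08032 = 3.529; Δt_3 = 3.529 × 31.0 = 109.4 ms.
Total: 68.65 + 116.6 + 109.4 ms.

Δt = 295 ms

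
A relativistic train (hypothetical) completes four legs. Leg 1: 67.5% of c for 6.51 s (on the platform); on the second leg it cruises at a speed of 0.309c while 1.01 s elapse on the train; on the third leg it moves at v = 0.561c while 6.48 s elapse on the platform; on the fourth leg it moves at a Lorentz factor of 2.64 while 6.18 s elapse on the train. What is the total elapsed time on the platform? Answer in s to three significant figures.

Leg 1: 6.51 s is already measured on the platform.
Leg 2: γ = 1/√(1 − 0.309²) = 1/√0.9045 = 1.051; Δt_2 = 1.051 × 1.01 = 1.062 s.
Leg 3: 6.48 s is already measured on the platform.
Leg 4: γ = 2.64; Δt_4 = 2.640 × 6.18 = 16.32 s.
Total: 6.510 + 1.062 + 6.480 + 16.32 s.

Δt = 30.4 s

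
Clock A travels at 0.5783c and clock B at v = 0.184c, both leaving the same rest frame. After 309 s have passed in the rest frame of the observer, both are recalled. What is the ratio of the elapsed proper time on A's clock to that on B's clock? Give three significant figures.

A: γ = 1/√(1 − 0.5783²) = 1/√0.6656 = 1.226. B: γ = 1/√(1 − 0.184²) = 1/√0.9661 = 1.017.
τ_A/τ_B = γ_B/γ_A = 1.017/1.226 = 0.8300, so τ_A/τ_B = 0.8300.

τ_A/τ_B = 0.830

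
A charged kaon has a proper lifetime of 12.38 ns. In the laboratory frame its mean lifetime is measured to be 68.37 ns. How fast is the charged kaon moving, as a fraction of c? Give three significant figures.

γ = Δt/τ₀ = 68.37/12.38 = 5.523
β = √(1 − 1/γ²) = √(1 − 0.03279) = √0.9672

β = 0.983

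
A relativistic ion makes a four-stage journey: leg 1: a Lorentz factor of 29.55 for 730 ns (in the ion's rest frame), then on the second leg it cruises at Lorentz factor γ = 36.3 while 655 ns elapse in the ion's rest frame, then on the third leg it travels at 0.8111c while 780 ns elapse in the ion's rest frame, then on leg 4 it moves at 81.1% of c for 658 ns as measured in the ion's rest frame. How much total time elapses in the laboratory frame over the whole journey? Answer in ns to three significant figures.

Δt = 4.78×10⁴ ns

Leg 1: γ = 29.55; Δt_1 = 29.55 × 730 = 2.157×10⁴ ns.
Leg 2: γ = 36.3; Δt_2 = 36.30 × 655 = 2.378×10⁴ ns.
Leg 3: γ = 1/√(1 − 0.8111²) = 1/√0.3421 = 1.710; Δt_3 = 1.710 × 780 = 1334 ns.
Leg 4: β = 0.811; γ = 1/√(1 − 0.811²) = 1/√0.3423 = 1.709; Δt_4 = 1.709 × 658 = 1125 ns.
Total: 2.157×10⁴ + 2.378×10⁴ + 1334 + 1125 ns.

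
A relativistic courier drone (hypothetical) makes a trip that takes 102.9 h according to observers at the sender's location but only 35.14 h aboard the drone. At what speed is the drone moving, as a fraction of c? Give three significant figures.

v = 0.940c

The proper time is measured aboard the drone (both events occur at the drone's location); Δt is measured at the sender's location. γ = Δt/τ = 102.9/35.14 = 2.928.
β = √(1 − 1/γ²) = √(1 − 0.1166) = √0.8834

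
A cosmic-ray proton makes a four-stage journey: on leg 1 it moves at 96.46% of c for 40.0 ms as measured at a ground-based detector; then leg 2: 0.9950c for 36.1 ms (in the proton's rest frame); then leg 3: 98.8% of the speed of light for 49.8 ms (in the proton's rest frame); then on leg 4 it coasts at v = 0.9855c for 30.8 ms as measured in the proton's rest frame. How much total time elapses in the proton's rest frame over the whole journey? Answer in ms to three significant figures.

Leg 1: β = 0.9646; γ = 1/√(1 − 0.9646²) = 1/√0.06955 = 3.792; τ_1 = 40.0/3.792 = 10.55 ms.
Leg 2: 36.1 ms is already measured in the proton's rest frame.
Leg 3: 49.8 ms is already measured in the proton's rest frame.
Leg 4: 30.8 ms is already measured in the proton's rest frame.
Total: 10.55 + 36.10 + 49.80 + 30.80 ms.

τ = 127 ms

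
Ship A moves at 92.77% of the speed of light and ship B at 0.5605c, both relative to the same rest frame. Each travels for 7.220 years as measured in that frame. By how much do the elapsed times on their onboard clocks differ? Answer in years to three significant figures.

|τ_A − τ_B| = 3.28 years

A: β = 0.9277; γ = 1/√(1 − 0.9277²) = 1/√0.1394 = 2.679; τ_A = 7.220/2.679 = 2.695 years.
B: γ = 1/√(1 − 0.5605²) = 1/√0.6858 = 1.208; τ_B = 7.220/1.208 = 5.979 years.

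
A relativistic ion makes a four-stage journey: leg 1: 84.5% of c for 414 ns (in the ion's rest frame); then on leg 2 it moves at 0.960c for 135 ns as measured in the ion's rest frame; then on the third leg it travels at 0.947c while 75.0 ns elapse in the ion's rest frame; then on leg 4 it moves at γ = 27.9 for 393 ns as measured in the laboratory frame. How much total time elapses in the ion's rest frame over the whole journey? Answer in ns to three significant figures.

τ = 638 ns

Leg 1: 414 ns is already measured in the ion's rest frame.
Leg 2: 135 ns is already measured in the ion's rest frame.
Leg 3: 75.0 ns is already measured in the ion's rest frame.
Leg 4: γ = 27.9; τ_4 = 393/27.90 = 14.09 ns.
Total: 414.0 + 135.0 + 75.00 + 14.09 ns.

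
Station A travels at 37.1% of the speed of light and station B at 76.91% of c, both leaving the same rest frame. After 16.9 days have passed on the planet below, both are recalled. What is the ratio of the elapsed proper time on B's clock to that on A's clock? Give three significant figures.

τ_B/τ_A = 0.688

A: β = 0.371; γ = 1/√(1 − 0.371²) = 1/√0.8624 = 1.077. B: β = 0.7691; γ = 1/√(1 − 0.7691²) = 1/√0.4085 = 1.565.
τ_A/τ_B = γ_B/γ_A = 1.565/1.077 = 1.453, so τ_B/τ_A = 0.6882.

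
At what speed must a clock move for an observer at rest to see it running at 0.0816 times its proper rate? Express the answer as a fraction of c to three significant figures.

β = 0.997

Rate ratio = 1/γ, so γ = 1/0.0816 = 12.25.
β = √(1 − 1/γ²) = √(1 − 0.0816²) = √0.9933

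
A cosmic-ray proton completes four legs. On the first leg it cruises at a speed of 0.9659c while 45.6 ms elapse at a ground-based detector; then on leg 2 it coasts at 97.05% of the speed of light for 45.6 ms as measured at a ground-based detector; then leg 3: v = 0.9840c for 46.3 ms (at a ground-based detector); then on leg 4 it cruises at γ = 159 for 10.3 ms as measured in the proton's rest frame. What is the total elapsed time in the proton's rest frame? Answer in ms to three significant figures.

τ = 41.3 ms

Leg 1: γ = 1/√(1 − 0.9659²) = 1/√0.06704 = 3.862; τ_1 = 45.6/3.862 = 11.81 ms.
Leg 2: β = 0.9705; γ = 1/√(1 − 0.9705²) = 1/√0.05813 = 4.148; τ_2 = 45.6/4.148 = 10.99 ms.
Leg 3: γ = 1/√(1 − 0.9840²) = 1/√0.03174 = 5.613; τ_3 = 46.3/5.613 = 8.249 ms.
Leg 4: 10.3 ms is already measured in the proton's rest frame.
Total: 11.81 + 10.99 + 8.249 + 10.30 ms.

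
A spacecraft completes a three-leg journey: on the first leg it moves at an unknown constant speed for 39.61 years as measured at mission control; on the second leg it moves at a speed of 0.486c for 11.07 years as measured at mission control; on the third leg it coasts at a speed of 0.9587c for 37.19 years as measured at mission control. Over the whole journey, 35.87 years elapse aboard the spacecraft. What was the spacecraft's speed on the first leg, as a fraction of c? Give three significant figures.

Leg 1: speed unknown; τ_1 = 39.61/γ_1.
Leg 2: γ = 1/√(1 − 0.486²) = 1/√0.7638 = 1.144; τ_2 = 11.07/1.144 = 9.675 years.
Leg 3: γ = 1/√(1 − 0.9587²) = 1/√0.08089 = 3.516; τ_3 = 37.19/3.516 = 10.58 years.
Total proper time: τ_1 + 9.675 + 10.58 = 35.87, so τ_1 = 35.87 − 20.25 = 15.62 years.
γ_1 = 39.61/15.62 = 2.536; β = √(1 − 1/γ²) = √0.8445.

β = 0.919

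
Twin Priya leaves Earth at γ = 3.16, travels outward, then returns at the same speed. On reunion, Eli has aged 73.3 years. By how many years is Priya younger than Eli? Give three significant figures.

γ = 3.16
Priya's elapsed proper time: τ = 73.3/3.160 = 23.20 years.
Age gap = Δt − τ = 73.3 − 23.20 years.

Δt − τ = 50.1 years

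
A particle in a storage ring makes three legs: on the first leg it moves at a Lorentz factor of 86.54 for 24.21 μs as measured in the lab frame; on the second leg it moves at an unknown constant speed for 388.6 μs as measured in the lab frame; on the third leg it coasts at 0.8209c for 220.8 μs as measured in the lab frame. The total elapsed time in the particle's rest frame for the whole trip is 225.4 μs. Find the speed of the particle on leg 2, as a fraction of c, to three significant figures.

Leg 1: γ = 86.54; τ_1 = 24.21/86.54 = 0.2798 μs.
Leg 2: speed unknown; τ_2 = 388.6/γ_2.
Leg 3: γ = 1/√(1 − 0.8209²) = 1/√0.3261 = 1.751; τ_3 = 220.8/1.751 = 126.1 μs.
Total proper time: 0.2798 + τ_2 + 126.1 = 225.4, so τ_2 = 225.4 − 126.4 = 99.03 μs.
γ_2 = 388.6/99.03 = 3.924; β = √(1 − 1/γ²) = √0.9351.

β = 0.967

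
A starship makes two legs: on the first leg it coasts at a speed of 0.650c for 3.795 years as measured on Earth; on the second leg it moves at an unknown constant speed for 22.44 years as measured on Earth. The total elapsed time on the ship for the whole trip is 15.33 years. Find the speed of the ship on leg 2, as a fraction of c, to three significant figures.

β = 0.832

Leg 1: γ = 1/√(1 − 0.650²) = 1/√0.5775 = 1.316; τ_1 = 3.795/1.316 = 2.884 years.
Leg 2: speed unknown; τ_2 = 22.44/γ_2.
Total proper time: 2.884 + τ_2 = 15.33, so τ_2 = 15.33 − 2.884 = 12.45 years.
γ_2 = 22.44/12.45 = 1.803; β = √(1 − 1/γ²) = √0.6924.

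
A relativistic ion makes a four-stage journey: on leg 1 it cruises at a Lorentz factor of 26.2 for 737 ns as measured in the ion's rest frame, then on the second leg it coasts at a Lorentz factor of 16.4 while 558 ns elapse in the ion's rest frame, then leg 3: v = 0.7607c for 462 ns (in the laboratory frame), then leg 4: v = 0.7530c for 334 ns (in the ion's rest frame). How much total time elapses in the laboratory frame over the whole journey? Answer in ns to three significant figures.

Δt = 2.94×10⁴ ns

Leg 1: γ = 26.2; Δt_1 = 26.20 × 737 = 1.931×10⁴ ns.
Leg 2: γ = 16.4; Δt_2 = 16.40 × 558 = 9151 ns.
Leg 3: 462 ns is already measured in the laboratory frame.
Leg 4: γ = 1/√(1 − 0.7530²) = 1/√0.4330 = 1.520; Δt_4 = 1.520 × 334 = 507.6 ns.
Total: 1.931×10⁴ + 9151 + 462.0 + 507.6 ns.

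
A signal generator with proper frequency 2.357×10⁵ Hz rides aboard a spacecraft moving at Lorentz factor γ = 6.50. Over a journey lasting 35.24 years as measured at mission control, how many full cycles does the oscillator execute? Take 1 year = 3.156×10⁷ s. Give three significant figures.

N = 4.03×10¹³

γ = 6.50
The oscillator's own cycle count is N = f × τ where τ is the proper time aboard the spacecraft. τ = Δt/γ = 35.24/6.500 = 5.422 years = 1.711×10⁸ s.
N = 2.357×10⁵ × 1.711×10⁸ = 4.033×10¹³.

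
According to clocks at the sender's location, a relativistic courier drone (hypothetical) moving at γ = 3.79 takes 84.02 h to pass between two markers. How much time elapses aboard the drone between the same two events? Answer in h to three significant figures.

τ = 22.2 h

γ = 3.79
The interval measured at the sender's location is the dilated one; the clock aboard the drone measures the proper time τ = Δt/γ = 84.02/3.790 h.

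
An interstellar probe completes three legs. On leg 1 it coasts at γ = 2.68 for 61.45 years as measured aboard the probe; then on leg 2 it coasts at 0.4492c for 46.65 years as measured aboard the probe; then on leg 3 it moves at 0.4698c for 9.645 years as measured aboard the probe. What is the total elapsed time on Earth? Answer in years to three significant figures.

Δt = 228 years

Leg 1: γ = 2.68; Δt_1 = 2.680 × 61.45 = 164.7 years.
Leg 2: γ = 1/√(1 − 0.4492²) = 1/√0.7982 = 1.119; Δt_2 = 1.119 × 46.65 = 52.21 years.
Leg 3: γ = 1/√(1 − 0.4698²) = 1/√0.7793 = 1.133; Δt_3 = 1.133 × 9.645 = 10.93 years.
Total: 164.7 + 52.21 + 10.93 years.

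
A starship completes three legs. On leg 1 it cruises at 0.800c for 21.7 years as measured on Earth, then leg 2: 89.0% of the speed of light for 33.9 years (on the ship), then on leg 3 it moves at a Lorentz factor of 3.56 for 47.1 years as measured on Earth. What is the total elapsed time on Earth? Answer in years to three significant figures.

Δt = 143 years

Leg 1: 21.7 years is already measured on Earth.
Leg 2: β = 0.890; γ = 1/√(1 − 0.890²) = 1/√0.2079 = 2.193; Δt_2 = 2.193 × 33.9 = 74.35 years.
Leg 3: 47.1 years is already measured on Earth.
Total: 21.70 + 74.35 + 47.10 years.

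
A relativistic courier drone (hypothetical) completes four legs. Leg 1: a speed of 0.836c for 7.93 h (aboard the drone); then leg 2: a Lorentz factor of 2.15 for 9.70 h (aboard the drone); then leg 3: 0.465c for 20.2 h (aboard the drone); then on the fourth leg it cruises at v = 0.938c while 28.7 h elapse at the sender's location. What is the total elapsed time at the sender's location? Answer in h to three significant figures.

Leg 1: γ = 1/√(1 − 0.836²) = 1/√0.3011 = 1.822; Δt_1 = 1.822 × 7.93 = 14.45 h.
Leg 2: γ = 2.15; Δt_2 = 2.150 × 9.70 = 20.85 h.
Leg 3: γ = 1/√(1 − 0.465²) = 1/√0.7838 = 1.130; Δt_3 = 1.130 × 20.2 = 22.82 h.
Leg 4: 28.7 h is already measured at the sender's location.
Total: 14.45 + 20.85 + 22.82 + 28.70 h.

Δt = 86.8 h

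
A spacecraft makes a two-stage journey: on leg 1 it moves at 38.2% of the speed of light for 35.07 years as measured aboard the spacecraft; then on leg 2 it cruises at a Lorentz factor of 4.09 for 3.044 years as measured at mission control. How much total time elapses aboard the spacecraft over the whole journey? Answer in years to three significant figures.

τ = 35.8 years

Leg 1: 35.07 years is already measured aboard the spacecraft.
Leg 2: γ = 4.09; τ_2 = 3.044/4.090 = 0.7443 years.
Total: 35.07 + 0.7443 years.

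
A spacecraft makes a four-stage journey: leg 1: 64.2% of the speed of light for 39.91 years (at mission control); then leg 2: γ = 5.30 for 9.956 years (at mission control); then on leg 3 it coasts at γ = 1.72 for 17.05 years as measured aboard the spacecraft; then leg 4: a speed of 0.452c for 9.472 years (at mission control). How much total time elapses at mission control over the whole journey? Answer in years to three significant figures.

Δt = 88.7 years

Leg 1: 39.91 years is already measured at mission control.
Leg 2: 9.956 years is already measured at mission control.
Leg 3: γ = 1.72; Δt_3 = 1.720 × 17.05 = 29.33 years.
Leg 4: 9.472 years is already measured at mission control.
Total: 39.91 + 9.956 + 29.33 + 9.472 years.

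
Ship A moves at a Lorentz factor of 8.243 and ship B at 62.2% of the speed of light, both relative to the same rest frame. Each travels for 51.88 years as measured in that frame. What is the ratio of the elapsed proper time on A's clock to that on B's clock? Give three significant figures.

τ_A/τ_B = 0.155

A: γ = 8.243. B: β = 0.622; γ = 1/√(1 − 0.622²) = 1/√0.6131 = 1.277.
τ_A/τ_B = γ_B/γ_A = 1.277/8.243 = 0.1549, so τ_A/τ_B = 0.1549.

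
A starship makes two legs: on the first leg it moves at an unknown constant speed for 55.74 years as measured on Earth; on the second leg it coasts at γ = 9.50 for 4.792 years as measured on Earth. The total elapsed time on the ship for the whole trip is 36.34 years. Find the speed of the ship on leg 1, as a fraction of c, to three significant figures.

Leg 1: speed unknown; τ_1 = 55.74/γ_1.
Leg 2: γ = 9.50; τ_2 = 4.792/9.500 = 0.5044 years.
Total proper time: τ_1 + 0.5044 = 36.34, so τ_1 = 36.34 − 0.5044 = 35.84 years.
γ_1 = 55.74/35.84 = 1.555; β = √(1 − 1/γ²) = √0.5867.

β = 0.766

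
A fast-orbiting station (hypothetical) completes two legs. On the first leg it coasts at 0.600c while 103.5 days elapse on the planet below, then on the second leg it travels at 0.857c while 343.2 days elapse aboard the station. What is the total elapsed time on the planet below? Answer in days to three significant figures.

Leg 1: 103.5 days is already measured on the planet below.
Leg 2: γ = 1/√(1 − 0.857²) = 1/√0.2656 = 1.941; Δt_2 = 1.941 × 343.2 = 666.0 days.
Total: 103.5 + 666.0 days.

Δt = 769 days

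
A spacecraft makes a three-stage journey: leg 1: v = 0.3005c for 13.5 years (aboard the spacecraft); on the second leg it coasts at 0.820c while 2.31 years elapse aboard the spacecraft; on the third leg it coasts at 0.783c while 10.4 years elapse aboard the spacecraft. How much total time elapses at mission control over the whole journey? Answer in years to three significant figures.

Leg 1: γ = 1/√(1 − 0.3005²) = 1/√0.9097 = 1.048; Δt_1 = 1.048 × 13.5 = 14.15 years.
Leg 2: γ = 1/√(1 − 0.820²) = 1/√0.3276 = 1.747; Δt_2 = 1.747 × 2.31 = 4.036 years.
Leg 3: γ = 1/√(1 − 0.783²) = 1/√0.3869 = 1.608; Δt_3 = 1.608 × 10.4 = 16.72 years.
Total: 14.15 + 4.036 + 16.72 years.

Δt = 34.9 years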